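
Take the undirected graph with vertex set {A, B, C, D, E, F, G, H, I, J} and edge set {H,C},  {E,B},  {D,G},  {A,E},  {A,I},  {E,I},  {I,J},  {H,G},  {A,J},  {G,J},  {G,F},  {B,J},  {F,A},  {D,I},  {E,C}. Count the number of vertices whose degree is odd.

Degrees: A:4, B:2, C:2, D:2, E:4, F:2, G:4, H:2, I:4, J:4
Odd-degree vertices: none.

0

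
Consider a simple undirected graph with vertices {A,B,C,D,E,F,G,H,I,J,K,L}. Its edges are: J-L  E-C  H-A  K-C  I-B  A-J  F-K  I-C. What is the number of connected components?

Component: {D}
Component: {G}
Component: {A, H, J, L}
Component: {B, C, E, F, I, K}

4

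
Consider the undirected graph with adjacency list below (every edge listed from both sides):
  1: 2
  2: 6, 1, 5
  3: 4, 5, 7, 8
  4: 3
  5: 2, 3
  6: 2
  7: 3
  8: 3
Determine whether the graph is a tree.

Yes

The graph has 8 vertices and 7 edges.
Connected and |E| = |V| - 1, which characterizes a tree.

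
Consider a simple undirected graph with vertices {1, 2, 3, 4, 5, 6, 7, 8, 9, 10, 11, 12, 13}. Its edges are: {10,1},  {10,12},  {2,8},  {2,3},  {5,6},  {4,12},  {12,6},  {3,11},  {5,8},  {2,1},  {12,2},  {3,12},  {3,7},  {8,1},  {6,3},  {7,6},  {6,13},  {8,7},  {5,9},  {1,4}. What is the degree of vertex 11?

1

Neighbors of 11: 3.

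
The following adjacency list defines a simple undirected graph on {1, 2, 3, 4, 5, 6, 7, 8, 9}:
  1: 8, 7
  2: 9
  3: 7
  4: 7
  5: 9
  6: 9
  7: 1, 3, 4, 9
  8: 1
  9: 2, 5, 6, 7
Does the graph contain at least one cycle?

No

|V| = 9, |E| = 8, number of components = 1.
A forest on 9 vertices with 1 component has exactly 8 edges, which matches — so no cycle.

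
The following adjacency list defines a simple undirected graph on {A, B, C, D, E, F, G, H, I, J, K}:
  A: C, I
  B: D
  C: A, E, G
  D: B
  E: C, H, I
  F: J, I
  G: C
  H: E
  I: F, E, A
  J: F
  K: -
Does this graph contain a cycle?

Yes

|V| = 11, |E| = 9, number of components = 3.
Since 9 > 11 - 3, a cycle must exist; for instance A-I-E-C-A.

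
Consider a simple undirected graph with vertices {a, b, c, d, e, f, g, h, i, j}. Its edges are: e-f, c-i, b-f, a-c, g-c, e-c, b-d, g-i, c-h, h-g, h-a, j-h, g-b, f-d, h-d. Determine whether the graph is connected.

A breadth-first search from a visits a, c, h, e, i, g, j, d, f, b — all 10 vertices — so the graph is connected.

Yes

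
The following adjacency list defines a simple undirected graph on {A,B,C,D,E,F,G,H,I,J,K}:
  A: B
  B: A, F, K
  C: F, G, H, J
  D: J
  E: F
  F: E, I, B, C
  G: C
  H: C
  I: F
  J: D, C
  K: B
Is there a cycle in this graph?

No

The graph has 11 vertices, 10 edges, and 1 connected component.
A forest on 11 vertices with 1 component has exactly 10 edges, which matches — so no cycle.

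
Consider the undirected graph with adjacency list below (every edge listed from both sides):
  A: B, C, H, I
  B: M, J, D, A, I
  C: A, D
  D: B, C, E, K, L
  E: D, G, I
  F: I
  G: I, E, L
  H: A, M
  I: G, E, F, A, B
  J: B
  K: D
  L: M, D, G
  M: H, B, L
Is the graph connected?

Yes

Starting from A and exploring outward reaches every vertex (A, B, C, H, I, D, M, J, F, G, E, K, L); the graph is connected.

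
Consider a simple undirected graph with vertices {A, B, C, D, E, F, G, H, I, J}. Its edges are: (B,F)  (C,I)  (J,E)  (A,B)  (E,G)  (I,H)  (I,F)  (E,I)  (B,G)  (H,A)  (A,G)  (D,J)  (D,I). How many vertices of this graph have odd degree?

6

Degrees: A:3, B:3, C:1, D:2, E:3, F:2, G:3, H:2, I:5, J:2
Odd-degree vertices: A, B, C, E, G, I.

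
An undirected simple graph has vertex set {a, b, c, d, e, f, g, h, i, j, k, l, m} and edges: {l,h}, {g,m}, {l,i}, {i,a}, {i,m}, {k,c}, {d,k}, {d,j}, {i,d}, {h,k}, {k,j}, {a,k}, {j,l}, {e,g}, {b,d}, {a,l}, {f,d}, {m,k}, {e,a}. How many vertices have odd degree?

Degrees: a:4, b:1, c:1, d:5, e:2, f:1, g:2, h:2, i:4, j:3, k:6, l:4, m:3
Odd-degree vertices: b, c, d, f, j, m.

6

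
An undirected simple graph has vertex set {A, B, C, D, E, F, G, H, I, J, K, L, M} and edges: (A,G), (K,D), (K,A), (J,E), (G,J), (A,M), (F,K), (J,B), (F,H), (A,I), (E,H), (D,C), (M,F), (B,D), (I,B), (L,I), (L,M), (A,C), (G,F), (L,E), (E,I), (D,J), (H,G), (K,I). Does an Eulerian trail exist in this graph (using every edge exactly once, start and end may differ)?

No

Degrees: A:5, B:3, C:2, D:4, E:4, F:4, G:4, H:3, I:5, J:4, K:4, L:3, M:3
Odd-degree vertices: A, B, H, I, L, M (6 total).
An Eulerian trail requires 0 or 2 odd-degree vertices; here there are 6.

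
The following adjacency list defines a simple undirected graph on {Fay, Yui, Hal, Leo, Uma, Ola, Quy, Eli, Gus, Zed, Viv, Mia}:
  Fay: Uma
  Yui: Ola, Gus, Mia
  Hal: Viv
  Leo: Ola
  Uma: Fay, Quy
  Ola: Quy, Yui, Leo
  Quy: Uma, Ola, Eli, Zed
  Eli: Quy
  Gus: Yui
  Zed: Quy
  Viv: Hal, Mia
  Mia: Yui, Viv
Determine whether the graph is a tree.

The graph has 12 vertices and 11 edges.
Connected and |E| = |V| - 1, which characterizes a tree.

Yes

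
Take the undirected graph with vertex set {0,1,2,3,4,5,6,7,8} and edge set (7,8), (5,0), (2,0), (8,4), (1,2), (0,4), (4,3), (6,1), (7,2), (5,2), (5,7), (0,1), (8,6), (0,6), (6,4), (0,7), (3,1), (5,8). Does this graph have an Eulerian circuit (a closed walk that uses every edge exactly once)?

Yes

Degrees: 0:6, 1:4, 2:4, 3:2, 4:4, 5:4, 6:4, 7:4, 8:4
All degrees are even and the non-isolated vertices are connected — an Eulerian circuit exists.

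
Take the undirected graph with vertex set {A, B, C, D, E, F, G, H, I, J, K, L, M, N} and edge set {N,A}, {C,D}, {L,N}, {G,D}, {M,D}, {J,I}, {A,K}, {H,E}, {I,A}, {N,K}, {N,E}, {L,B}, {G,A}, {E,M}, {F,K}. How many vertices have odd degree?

8

Degrees: A:4, B:1, C:1, D:3, E:3, F:1, G:2, H:1, I:2, J:1, K:3, L:2, M:2, N:4
Odd-degree vertices: B, C, D, E, F, H, J, K.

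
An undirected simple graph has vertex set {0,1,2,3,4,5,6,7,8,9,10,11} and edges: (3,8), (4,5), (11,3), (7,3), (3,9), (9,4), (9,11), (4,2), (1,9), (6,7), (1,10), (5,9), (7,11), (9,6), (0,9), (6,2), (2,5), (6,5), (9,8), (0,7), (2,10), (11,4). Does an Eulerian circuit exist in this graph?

Yes

Degrees: 0:2, 1:2, 2:4, 3:4, 4:4, 5:4, 6:4, 7:4, 8:2, 9:8, 10:2, 11:4
All degrees are even and the non-isolated vertices are connected — an Eulerian circuit exists.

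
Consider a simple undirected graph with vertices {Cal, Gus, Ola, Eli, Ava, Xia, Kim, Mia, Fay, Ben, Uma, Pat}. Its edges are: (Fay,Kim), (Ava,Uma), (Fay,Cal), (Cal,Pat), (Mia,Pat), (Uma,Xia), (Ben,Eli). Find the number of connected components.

Component: {Gus}
Component: {Ola}
Component: {Eli, Ben}
Component: {Ava, Xia, Uma}
Component: {Cal, Kim, Mia, Fay, Pat}

5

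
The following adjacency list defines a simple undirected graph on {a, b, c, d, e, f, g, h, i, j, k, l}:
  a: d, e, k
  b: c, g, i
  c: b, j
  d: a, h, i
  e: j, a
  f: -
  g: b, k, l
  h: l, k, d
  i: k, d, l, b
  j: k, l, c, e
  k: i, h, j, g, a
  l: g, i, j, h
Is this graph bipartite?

No

The cycle j-c-b-g-l-j has length 5, which is odd, so the graph is not bipartite.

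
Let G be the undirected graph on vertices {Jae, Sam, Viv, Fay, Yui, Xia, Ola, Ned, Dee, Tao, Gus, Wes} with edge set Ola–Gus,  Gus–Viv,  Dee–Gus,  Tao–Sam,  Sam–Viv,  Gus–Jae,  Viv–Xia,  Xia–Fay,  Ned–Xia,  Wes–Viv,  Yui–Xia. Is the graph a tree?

|V| = 12, |E| = 11.
It is connected with exactly 11 edges, hence acyclic — it is a tree.

Yes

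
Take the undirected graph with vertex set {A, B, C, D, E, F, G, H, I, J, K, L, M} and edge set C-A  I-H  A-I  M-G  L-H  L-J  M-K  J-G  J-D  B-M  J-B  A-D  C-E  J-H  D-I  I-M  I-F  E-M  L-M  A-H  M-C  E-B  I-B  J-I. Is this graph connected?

A breadth-first search from A visits A, C, H, I, D, M, E, J, L, B, F, G, K — all 13 vertices — so the graph is connected.

Yes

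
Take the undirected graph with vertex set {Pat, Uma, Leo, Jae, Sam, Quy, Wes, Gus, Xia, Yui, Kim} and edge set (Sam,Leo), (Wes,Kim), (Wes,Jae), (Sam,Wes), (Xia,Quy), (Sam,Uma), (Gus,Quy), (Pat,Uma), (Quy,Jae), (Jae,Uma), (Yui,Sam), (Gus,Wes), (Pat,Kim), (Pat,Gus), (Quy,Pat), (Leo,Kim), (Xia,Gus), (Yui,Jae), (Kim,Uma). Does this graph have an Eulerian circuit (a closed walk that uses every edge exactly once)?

Yes

Degrees: Pat:4, Uma:4, Leo:2, Jae:4, Sam:4, Quy:4, Wes:4, Gus:4, Xia:2, Yui:2, Kim:4
Every vertex has even degree and the edges form a single connected piece, so an Eulerian circuit exists.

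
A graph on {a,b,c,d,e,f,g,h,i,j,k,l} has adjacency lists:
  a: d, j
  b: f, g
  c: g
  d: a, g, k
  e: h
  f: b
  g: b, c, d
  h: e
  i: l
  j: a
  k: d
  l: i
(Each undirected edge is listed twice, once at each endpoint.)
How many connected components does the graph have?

3

Component: {e, h}
Component: {i, l}
Component: {a, b, c, d, f, g, j, k}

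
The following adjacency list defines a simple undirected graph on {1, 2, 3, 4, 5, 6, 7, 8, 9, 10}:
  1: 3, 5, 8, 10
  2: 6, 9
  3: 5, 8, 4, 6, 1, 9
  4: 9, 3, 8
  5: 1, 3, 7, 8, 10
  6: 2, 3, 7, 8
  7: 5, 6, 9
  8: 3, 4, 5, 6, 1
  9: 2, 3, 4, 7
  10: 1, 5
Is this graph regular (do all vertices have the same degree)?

Degrees: 1:4, 2:2, 3:6, 4:3, 5:5, 6:4, 7:3, 8:5, 9:4, 10:2
Degrees are not all equal (e.g. deg(2)=2 but deg(3)=6); not regular.

No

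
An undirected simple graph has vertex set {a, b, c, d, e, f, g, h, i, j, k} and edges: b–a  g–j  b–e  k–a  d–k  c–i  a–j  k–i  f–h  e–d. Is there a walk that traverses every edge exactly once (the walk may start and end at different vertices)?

No

Degrees: a:3, b:2, c:1, d:2, e:2, f:1, g:1, h:1, i:2, j:2, k:3
Odd-degree vertices: a, c, f, g, h, k (6 total).
An Eulerian trail requires 0 or 2 odd-degree vertices; here there are 6.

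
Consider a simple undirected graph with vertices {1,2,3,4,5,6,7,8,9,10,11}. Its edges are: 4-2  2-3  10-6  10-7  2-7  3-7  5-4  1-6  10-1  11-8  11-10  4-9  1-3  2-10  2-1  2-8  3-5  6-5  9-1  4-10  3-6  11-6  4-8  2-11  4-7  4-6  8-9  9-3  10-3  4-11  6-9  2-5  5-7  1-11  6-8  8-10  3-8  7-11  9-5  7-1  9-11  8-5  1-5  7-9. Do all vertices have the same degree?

Yes

Degrees: 1:8, 2:8, 3:8, 4:8, 5:8, 6:8, 7:8, 8:8, 9:8, 10:8, 11:8
All degrees equal 8; the graph is regular.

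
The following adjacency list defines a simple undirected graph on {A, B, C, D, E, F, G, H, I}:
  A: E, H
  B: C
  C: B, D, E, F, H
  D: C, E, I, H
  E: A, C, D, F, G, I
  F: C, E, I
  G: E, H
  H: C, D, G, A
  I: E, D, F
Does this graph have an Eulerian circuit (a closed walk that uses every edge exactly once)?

Degrees: A:2, B:1, C:5, D:4, E:6, F:3, G:2, H:4, I:3
B, C, F, I have odd degree; an Eulerian circuit needs every degree to be even, so none exists.

No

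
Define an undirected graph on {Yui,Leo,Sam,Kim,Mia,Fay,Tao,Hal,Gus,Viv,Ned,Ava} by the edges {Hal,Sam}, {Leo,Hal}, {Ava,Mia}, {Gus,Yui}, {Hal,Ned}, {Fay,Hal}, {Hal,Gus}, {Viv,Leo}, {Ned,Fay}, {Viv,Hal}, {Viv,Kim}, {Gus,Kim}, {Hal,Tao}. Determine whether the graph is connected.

Component: {Mia, Ava}
Component: {Yui, Leo, Sam, Kim, Fay, Tao, Hal, Gus, Viv, Ned}
No edge joins these 2 groups, so the graph is disconnected.

No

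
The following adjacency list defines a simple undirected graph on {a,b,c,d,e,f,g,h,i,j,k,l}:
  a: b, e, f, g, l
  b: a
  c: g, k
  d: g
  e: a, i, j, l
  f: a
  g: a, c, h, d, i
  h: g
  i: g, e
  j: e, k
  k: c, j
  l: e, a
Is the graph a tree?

|V| = 12, |E| = 14.
A tree on 12 vertices has exactly 11 edges; this graph has 14, so it contains a cycle and is not a tree.

No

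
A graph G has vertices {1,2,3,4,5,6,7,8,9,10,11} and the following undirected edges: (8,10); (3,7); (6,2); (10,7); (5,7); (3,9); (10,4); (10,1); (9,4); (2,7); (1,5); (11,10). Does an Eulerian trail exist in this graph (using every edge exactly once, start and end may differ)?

No

Degrees: 1:2, 2:2, 3:2, 4:2, 5:2, 6:1, 7:4, 8:1, 9:2, 10:5, 11:1
Odd-degree vertices: 6, 8, 10, 11 (4 total).
An Eulerian trail requires 0 or 2 odd-degree vertices; here there are 4.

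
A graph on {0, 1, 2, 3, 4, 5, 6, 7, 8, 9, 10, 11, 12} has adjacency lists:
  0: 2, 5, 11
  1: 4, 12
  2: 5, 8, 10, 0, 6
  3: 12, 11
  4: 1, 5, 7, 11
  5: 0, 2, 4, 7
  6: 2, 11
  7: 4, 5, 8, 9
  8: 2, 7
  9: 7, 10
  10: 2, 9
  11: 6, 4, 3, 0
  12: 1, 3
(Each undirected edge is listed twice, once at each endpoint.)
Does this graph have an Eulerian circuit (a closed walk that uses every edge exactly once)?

No

Degrees: 0:3, 1:2, 2:5, 3:2, 4:4, 5:4, 6:2, 7:4, 8:2, 9:2, 10:2, 11:4, 12:2
0, 2 have odd degree; an Eulerian circuit needs every degree to be even, so none exists.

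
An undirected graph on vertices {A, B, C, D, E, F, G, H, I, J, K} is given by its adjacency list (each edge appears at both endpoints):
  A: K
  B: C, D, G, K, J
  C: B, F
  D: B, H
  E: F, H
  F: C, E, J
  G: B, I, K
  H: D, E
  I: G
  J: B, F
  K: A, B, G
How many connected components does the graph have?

1

Component: {A, B, C, D, E, F, G, H, I, J, K}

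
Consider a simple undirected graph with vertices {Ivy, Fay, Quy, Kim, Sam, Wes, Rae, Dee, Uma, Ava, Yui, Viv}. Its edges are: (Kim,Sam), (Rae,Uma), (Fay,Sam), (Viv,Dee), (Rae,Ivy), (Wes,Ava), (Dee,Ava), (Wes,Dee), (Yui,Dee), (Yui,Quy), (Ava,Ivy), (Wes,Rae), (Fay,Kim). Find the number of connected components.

2

Component: {Fay, Kim, Sam}
Component: {Ivy, Quy, Wes, Rae, Dee, Uma, Ava, Yui, Viv}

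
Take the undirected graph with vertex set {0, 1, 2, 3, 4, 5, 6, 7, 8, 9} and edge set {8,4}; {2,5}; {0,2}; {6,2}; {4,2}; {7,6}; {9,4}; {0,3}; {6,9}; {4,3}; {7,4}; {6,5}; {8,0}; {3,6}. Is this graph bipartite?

The cycle 6-5-2-6 has length 3, which is odd, so the graph is not bipartite.

No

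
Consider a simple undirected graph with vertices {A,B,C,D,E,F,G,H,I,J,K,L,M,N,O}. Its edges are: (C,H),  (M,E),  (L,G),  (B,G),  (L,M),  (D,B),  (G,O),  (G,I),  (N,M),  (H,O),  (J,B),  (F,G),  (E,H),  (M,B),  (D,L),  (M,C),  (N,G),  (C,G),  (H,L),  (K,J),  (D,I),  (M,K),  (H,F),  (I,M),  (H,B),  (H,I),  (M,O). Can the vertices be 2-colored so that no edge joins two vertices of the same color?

A valid 2-coloring puts {A, D, G, H, J, M} on one side and {B, C, E, F, I, K, L, N, O} on the other; every edge crosses between the two sides.

Yes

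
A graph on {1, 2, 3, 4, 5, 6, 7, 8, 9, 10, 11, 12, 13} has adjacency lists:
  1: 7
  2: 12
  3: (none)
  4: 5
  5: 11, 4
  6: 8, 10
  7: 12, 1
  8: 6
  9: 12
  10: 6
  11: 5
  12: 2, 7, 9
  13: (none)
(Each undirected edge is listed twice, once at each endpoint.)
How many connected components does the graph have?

5

Component: {3}
Component: {13}
Component: {4, 5, 11}
Component: {6, 8, 10}
Component: {1, 2, 7, 9, 12}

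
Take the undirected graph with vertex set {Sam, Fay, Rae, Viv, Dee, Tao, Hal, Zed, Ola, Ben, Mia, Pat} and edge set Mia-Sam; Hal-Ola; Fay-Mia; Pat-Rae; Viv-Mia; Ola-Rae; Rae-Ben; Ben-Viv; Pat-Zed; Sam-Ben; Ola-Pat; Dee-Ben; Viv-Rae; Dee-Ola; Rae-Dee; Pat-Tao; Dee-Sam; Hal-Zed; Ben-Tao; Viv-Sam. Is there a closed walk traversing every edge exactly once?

No

Degrees: Sam:4, Fay:1, Rae:5, Viv:4, Dee:4, Tao:2, Hal:2, Zed:2, Ola:4, Ben:5, Mia:3, Pat:4
Fay, Rae, Ben, Mia have odd degree; an Eulerian circuit needs every degree to be even, so none exists.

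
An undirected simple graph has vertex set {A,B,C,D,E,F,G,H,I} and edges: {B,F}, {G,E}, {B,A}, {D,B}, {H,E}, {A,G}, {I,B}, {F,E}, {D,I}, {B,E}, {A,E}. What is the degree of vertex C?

C has no neighbors.

0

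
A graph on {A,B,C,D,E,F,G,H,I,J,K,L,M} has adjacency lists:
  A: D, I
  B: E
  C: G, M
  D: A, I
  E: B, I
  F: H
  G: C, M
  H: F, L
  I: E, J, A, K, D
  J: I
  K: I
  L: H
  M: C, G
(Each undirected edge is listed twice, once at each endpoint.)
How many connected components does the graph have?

Component: {C, G, M}
Component: {F, H, L}
Component: {A, B, D, E, I, J, K}

3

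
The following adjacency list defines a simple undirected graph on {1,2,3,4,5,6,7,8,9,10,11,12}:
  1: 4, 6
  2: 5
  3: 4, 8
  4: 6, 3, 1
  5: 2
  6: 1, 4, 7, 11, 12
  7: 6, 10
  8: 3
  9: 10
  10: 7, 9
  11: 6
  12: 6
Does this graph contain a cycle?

The graph has 12 vertices, 11 edges, and 2 connected components.
Since 11 > 12 - 2, a cycle must exist; for instance 1-4-6-1.

Yes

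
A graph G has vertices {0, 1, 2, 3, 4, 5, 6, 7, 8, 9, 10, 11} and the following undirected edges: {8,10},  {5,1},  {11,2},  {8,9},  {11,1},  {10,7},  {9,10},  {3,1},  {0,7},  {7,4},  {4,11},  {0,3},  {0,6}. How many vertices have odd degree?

Degrees: 0:3, 1:3, 2:1, 3:2, 4:2, 5:1, 6:1, 7:3, 8:2, 9:2, 10:3, 11:3
Odd-degree vertices: 0, 1, 2, 5, 6, 7, 10, 11.

8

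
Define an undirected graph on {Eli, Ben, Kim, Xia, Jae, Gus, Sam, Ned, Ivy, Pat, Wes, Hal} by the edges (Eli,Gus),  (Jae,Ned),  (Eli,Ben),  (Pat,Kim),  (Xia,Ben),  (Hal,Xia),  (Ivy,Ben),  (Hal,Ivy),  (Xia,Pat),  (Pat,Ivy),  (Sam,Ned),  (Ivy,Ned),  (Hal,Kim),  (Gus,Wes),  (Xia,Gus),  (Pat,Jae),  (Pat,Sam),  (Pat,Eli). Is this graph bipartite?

Partition the vertices as {Ben, Gus, Ned, Pat, Hal} vs {Eli, Kim, Xia, Jae, Sam, Ivy, Wes}. Each listed edge has one endpoint in each part, so the graph is bipartite.

Yes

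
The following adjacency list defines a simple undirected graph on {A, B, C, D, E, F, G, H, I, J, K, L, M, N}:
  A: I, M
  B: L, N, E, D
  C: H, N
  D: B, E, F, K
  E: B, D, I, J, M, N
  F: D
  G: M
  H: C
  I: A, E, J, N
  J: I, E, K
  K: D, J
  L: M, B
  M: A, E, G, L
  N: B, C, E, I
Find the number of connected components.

Component: {A, B, C, D, E, F, G, H, I, J, K, L, M, N}

1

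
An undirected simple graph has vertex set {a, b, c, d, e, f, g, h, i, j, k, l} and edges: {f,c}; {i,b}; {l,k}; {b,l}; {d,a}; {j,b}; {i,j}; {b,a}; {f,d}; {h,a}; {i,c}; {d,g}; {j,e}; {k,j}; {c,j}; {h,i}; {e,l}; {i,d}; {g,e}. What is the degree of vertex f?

2

Neighbors of f: c, d.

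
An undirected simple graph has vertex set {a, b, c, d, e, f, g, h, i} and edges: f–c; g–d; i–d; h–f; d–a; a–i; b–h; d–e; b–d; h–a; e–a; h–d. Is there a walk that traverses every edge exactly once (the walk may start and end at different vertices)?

Yes

Degrees: a:4, b:2, c:1, d:6, e:2, f:2, g:1, h:4, i:2
Odd-degree vertices: c, g (2 total).
The non-isolated vertices are connected and exactly 2 have odd degree, so an Eulerian trail exists (from c to g).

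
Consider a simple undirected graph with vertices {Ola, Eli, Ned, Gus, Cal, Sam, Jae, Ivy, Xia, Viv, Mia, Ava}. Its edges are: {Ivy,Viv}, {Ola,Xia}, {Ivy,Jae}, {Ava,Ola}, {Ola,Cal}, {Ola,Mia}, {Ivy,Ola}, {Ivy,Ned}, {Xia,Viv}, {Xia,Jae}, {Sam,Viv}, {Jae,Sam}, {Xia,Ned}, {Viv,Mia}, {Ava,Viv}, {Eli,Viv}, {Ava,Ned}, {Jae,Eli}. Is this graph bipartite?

A valid 2-coloring puts {Eli, Gus, Cal, Sam, Ivy, Xia, Mia, Ava} on one side and {Ola, Ned, Jae, Viv} on the other; every edge crosses between the two sides.

Yes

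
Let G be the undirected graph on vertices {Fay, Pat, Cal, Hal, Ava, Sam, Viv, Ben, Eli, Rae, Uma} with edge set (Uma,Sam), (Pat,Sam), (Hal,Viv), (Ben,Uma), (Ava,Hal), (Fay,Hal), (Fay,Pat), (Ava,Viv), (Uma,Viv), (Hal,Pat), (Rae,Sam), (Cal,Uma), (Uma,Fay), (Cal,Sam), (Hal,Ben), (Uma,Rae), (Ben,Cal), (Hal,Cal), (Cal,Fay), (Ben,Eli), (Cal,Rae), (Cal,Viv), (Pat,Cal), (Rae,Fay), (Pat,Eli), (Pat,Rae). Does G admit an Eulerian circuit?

No

Degrees: Fay:5, Pat:6, Cal:8, Hal:6, Ava:2, Sam:4, Viv:4, Ben:4, Eli:2, Rae:5, Uma:6
Vertices with odd degree: Fay, Rae. An Eulerian circuit requires all degrees even.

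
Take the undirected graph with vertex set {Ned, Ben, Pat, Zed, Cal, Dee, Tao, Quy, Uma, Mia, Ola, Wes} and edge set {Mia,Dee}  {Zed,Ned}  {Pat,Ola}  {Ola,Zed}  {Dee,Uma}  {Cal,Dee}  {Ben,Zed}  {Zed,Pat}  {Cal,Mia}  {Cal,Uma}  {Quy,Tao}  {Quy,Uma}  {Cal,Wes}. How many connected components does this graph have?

Component: {Ned, Ben, Pat, Zed, Ola}
Component: {Cal, Dee, Tao, Quy, Uma, Mia, Wes}

2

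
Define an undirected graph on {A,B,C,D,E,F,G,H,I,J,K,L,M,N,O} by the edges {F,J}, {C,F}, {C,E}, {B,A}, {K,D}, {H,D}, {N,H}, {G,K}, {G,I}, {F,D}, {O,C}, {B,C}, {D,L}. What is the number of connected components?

2

Component: {M}
Component: {A, B, C, D, E, F, G, H, I, J, K, L, N, O}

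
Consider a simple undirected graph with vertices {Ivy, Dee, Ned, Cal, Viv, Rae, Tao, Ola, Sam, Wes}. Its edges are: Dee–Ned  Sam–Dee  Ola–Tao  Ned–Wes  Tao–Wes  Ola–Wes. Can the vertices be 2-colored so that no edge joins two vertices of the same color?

Ola-Tao-Wes-Ola is an odd cycle (length 3), and a bipartite graph can contain only even cycles.

No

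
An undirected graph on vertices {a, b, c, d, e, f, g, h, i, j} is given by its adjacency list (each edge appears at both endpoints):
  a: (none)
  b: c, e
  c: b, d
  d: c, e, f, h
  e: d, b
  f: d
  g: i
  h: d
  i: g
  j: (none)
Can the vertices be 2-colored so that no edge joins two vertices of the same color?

Yes

A valid 2-coloring puts {a, c, e, f, h, i, j} on one side and {b, d, g} on the other; every edge crosses between the two sides.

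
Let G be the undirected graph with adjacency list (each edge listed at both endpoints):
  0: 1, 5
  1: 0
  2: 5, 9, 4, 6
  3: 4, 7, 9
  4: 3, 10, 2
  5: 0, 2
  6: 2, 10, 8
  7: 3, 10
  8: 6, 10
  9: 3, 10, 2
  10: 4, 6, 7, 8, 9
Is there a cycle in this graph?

Yes

The graph has 11 vertices, 15 edges, and 1 connected component.
Since 15 > 11 - 1, a cycle must exist; for instance 10-6-8-10.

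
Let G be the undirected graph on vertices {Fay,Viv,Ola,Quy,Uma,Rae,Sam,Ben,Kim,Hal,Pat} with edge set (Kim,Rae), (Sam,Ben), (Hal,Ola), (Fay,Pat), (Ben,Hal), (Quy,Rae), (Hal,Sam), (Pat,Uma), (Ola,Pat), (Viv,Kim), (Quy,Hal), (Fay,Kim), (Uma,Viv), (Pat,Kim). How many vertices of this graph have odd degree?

0

Degrees: Fay:2, Viv:2, Ola:2, Quy:2, Uma:2, Rae:2, Sam:2, Ben:2, Kim:4, Hal:4, Pat:4
Odd-degree vertices: none.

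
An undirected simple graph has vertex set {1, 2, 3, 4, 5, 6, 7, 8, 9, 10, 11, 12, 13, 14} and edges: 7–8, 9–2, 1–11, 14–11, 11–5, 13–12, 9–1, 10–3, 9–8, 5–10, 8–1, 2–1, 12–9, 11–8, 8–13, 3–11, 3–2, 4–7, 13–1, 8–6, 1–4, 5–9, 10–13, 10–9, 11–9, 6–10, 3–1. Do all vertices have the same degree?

Degrees: 1:7, 2:3, 3:4, 4:2, 5:3, 6:2, 7:2, 8:6, 9:7, 10:5, 11:6, 12:2, 13:4, 14:1
Degrees are not all equal (e.g. deg(14)=1 but deg(1)=7); not regular.

No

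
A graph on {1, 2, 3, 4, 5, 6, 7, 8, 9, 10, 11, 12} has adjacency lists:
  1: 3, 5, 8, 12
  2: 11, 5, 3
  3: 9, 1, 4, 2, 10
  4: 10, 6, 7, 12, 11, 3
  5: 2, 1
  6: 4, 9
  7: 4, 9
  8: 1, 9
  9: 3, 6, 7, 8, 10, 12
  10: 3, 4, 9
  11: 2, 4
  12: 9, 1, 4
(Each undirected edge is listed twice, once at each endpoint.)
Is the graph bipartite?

3-10-4-3 is an odd cycle (length 3), and a bipartite graph can contain only even cycles.

No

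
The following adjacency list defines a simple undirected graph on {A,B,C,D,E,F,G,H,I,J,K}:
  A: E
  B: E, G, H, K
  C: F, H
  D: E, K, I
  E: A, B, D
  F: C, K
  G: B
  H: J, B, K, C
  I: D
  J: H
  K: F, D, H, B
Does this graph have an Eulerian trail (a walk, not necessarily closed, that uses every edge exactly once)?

Degrees: A:1, B:4, C:2, D:3, E:3, F:2, G:1, H:4, I:1, J:1, K:4
Odd-degree vertices: A, D, E, G, I, J (6 total).
An Eulerian trail requires 0 or 2 odd-degree vertices; here there are 6.

No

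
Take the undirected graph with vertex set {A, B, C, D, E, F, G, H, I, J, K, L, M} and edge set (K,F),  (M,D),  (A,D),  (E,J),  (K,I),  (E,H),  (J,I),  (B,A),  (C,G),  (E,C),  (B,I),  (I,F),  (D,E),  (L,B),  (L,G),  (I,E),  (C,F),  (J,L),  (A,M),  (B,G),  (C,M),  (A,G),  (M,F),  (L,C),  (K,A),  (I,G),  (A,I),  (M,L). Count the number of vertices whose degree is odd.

10

Degrees: A:6, B:4, C:5, D:3, E:5, F:4, G:5, H:1, I:7, J:3, K:3, L:5, M:5
Odd-degree vertices: C, D, E, G, H, I, J, K, L, M.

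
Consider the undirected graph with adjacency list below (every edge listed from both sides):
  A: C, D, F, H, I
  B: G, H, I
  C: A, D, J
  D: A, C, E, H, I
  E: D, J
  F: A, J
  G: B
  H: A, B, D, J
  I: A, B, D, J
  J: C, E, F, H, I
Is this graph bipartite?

No

The cycle A-D-C-A has length 3, which is odd, so the graph is not bipartite.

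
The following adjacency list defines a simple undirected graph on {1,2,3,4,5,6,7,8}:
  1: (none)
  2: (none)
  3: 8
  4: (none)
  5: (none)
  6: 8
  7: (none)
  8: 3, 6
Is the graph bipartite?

Yes

Partition the vertices as {1, 2, 4, 5, 7, 8} vs {3, 6}. Each listed edge has one endpoint in each part, so the graph is bipartite.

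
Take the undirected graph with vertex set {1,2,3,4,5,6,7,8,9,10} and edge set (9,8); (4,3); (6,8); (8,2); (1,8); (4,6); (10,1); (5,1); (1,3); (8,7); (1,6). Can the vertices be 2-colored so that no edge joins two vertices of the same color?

The cycle 6-8-1-6 has length 3, which is odd, so the graph is not bipartite.

No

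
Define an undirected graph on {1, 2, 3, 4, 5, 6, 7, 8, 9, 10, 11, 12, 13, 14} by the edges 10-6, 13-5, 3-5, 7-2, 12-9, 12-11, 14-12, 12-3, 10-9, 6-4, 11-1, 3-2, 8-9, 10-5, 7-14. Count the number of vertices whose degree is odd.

Degrees: 1:1, 2:2, 3:3, 4:1, 5:3, 6:2, 7:2, 8:1, 9:3, 10:3, 11:2, 12:4, 13:1, 14:2
Odd-degree vertices: 1, 3, 4, 5, 8, 9, 10, 13.

8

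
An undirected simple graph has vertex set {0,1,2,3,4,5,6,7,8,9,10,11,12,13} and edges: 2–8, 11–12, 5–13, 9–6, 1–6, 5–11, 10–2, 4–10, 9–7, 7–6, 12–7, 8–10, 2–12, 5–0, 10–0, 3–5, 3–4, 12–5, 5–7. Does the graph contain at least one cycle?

|V| = 14, |E| = 19, number of components = 1.
One cycle is 10-2-12-7-5-3-4-10.

Yes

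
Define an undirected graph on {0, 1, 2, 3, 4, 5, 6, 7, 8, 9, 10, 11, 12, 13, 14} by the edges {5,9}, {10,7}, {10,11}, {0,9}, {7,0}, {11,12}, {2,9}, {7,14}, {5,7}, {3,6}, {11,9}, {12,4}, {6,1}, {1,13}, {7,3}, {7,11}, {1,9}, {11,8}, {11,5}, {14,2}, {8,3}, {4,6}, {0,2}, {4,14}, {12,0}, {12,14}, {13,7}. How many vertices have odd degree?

8

Degrees: 0:4, 1:3, 2:3, 3:3, 4:3, 5:3, 6:3, 7:7, 8:2, 9:5, 10:2, 11:6, 12:4, 13:2, 14:4
Odd-degree vertices: 1, 2, 3, 4, 5, 6, 7, 9.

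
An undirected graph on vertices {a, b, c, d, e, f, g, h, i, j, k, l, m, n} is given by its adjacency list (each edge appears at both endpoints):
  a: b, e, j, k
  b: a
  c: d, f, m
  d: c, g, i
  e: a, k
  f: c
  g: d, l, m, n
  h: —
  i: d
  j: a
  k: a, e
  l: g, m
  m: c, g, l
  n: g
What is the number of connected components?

Component: {h}
Component: {a, b, e, j, k}
Component: {c, d, f, g, i, l, m, n}

3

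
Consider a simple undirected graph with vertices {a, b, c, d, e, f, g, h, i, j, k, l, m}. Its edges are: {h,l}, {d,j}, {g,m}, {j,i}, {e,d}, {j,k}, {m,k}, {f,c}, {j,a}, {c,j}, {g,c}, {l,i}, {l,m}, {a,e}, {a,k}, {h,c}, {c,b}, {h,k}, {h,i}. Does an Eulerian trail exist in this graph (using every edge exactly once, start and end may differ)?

Degrees: a:3, b:1, c:5, d:2, e:2, f:1, g:2, h:4, i:3, j:5, k:4, l:3, m:3
Odd-degree vertices: a, b, c, f, i, j, l, m (8 total).
An Eulerian trail requires 0 or 2 odd-degree vertices; here there are 8.

No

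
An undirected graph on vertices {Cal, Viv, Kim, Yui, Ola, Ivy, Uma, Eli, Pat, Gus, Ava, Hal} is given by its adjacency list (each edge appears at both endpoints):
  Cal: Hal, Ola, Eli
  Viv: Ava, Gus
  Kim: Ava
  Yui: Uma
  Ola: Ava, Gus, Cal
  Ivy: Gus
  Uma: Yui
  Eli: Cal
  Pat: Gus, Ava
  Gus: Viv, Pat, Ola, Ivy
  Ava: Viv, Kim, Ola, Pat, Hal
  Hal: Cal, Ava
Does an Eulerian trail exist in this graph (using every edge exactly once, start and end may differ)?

No

Degrees: Cal:3, Viv:2, Kim:1, Yui:1, Ola:3, Ivy:1, Uma:1, Eli:1, Pat:2, Gus:4, Ava:5, Hal:2
Odd-degree vertices: Cal, Kim, Yui, Ola, Ivy, Uma, Eli, Ava (8 total).
An Eulerian trail requires 0 or 2 odd-degree vertices; here there are 8.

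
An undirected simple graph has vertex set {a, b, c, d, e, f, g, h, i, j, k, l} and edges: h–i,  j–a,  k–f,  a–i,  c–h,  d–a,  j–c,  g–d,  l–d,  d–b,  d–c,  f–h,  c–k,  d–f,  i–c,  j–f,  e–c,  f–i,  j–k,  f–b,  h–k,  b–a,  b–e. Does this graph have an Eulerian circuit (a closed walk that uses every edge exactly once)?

No

Degrees: a:4, b:4, c:6, d:6, e:2, f:6, g:1, h:4, i:4, j:4, k:4, l:1
g, l have odd degree; an Eulerian circuit needs every degree to be even, so none exists.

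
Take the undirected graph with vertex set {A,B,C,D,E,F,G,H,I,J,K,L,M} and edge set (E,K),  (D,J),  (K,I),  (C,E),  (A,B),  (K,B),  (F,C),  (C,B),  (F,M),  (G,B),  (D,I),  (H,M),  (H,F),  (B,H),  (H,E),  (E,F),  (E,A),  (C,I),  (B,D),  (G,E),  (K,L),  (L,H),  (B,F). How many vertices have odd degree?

Degrees: A:2, B:7, C:4, D:3, E:6, F:5, G:2, H:5, I:3, J:1, K:4, L:2, M:2
Odd-degree vertices: B, D, F, H, I, J.

6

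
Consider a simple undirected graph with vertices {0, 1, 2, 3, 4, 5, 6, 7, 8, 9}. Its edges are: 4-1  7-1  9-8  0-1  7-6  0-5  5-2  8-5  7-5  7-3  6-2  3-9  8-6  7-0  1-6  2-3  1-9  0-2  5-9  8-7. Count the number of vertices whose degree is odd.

Degrees: 0:4, 1:5, 2:4, 3:3, 4:1, 5:5, 6:4, 7:6, 8:4, 9:4
Odd-degree vertices: 1, 3, 4, 5.

4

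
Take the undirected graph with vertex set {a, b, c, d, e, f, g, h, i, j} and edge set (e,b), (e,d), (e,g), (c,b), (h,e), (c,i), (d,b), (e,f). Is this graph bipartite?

d-e-b-d is an odd cycle (length 3), and a bipartite graph can contain only even cycles.

No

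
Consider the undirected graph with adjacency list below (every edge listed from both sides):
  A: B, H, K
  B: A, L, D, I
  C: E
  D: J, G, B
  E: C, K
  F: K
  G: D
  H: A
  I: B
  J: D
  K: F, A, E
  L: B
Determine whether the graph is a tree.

The graph has 12 vertices and 11 edges.
Connected and |E| = |V| - 1, which characterizes a tree.

Yes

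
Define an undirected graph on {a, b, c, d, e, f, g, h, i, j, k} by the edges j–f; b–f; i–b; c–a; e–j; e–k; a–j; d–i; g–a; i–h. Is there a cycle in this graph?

No

|V| = 11, |E| = 10, number of components = 1.
Since 10 = 11 - 1, the graph is a forest and contains no cycle.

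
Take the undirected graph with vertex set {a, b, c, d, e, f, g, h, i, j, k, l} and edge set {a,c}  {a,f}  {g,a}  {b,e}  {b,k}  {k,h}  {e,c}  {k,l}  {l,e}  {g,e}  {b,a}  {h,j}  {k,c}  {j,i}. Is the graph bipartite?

Yes

Partition the vertices as {b, c, d, f, g, h, i, l} vs {a, e, j, k}. Each listed edge has one endpoint in each part, so the graph is bipartite.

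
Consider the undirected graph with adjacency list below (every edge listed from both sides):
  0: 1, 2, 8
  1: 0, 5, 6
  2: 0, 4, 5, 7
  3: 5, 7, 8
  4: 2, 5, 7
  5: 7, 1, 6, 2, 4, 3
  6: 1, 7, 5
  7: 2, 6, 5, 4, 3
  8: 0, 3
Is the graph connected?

Yes

Starting from 0 and exploring outward reaches every vertex (0, 2, 8, 1, 7, 5, 4, 3, 6); the graph is connected.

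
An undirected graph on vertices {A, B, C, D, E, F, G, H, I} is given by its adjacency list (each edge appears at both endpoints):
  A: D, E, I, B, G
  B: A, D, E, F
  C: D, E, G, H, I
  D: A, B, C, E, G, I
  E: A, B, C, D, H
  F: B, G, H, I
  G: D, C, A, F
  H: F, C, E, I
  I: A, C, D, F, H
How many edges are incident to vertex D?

6

Neighbors of D: A, B, C, E, G, I.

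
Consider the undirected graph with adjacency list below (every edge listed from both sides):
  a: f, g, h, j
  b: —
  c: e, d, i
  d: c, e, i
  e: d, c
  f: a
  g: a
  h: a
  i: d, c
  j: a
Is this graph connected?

Component: {b}
Component: {c, d, e, i}
Component: {a, f, g, h, j}
There are 3 separate components, so the graph is not connected.

No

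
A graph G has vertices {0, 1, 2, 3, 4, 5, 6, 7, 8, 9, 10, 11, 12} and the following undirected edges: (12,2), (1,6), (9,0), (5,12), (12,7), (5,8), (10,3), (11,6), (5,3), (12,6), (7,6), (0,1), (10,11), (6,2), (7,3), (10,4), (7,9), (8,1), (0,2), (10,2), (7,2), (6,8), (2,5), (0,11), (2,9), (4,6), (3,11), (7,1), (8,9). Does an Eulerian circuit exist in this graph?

Degrees: 0:4, 1:4, 2:7, 3:4, 4:2, 5:4, 6:7, 7:6, 8:4, 9:4, 10:4, 11:4, 12:4
Vertices with odd degree: 2, 6. An Eulerian circuit requires all degrees even.

No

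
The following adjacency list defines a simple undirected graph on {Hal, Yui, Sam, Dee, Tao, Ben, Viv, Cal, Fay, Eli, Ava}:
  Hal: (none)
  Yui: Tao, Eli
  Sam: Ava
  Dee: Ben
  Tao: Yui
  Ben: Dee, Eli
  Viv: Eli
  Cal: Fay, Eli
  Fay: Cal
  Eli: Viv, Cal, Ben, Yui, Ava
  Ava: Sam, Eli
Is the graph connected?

No

Component: {Hal}
Component: {Yui, Sam, Dee, Tao, Ben, Viv, Cal, Fay, Eli, Ava}
There are 2 separate components, so the graph is not connected.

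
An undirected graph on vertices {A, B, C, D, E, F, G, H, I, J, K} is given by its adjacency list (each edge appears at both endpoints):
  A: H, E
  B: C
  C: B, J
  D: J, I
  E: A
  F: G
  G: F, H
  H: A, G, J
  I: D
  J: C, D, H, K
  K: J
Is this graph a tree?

|V| = 11, |E| = 10.
It is connected with exactly 10 edges, hence acyclic — it is a tree.

Yes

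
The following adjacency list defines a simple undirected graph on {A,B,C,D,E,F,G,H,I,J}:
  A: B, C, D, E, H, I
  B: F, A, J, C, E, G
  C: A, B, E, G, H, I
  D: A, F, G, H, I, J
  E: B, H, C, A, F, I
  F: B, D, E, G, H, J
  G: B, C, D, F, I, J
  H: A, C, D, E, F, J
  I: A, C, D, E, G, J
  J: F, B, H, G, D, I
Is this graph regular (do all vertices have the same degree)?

Degrees: A:6, B:6, C:6, D:6, E:6, F:6, G:6, H:6, I:6, J:6
All degrees equal 6; the graph is regular.

Yes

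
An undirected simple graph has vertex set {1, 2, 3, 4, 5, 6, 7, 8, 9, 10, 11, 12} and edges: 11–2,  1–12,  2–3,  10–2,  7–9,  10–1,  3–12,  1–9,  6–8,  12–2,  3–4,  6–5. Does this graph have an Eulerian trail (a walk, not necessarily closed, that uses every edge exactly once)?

Degrees: 1:3, 2:4, 3:3, 4:1, 5:1, 6:2, 7:1, 8:1, 9:2, 10:2, 11:1, 12:3
Odd-degree vertices: 1, 3, 4, 5, 7, 8, 11, 12 (8 total).
With 8 odd-degree vertices (more than two), no single trail can use every edge.

No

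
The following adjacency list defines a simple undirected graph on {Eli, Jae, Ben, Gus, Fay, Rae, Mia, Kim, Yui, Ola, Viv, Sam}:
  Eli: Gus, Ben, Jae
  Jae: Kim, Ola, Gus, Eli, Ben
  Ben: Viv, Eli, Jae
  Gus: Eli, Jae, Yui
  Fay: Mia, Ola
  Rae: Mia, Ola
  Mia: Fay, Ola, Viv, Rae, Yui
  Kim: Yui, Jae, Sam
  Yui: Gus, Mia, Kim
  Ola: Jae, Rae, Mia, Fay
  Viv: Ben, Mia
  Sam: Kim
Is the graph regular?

No

Degrees: Eli:3, Jae:5, Ben:3, Gus:3, Fay:2, Rae:2, Mia:5, Kim:3, Yui:3, Ola:4, Viv:2, Sam:1
Degrees are not all equal (e.g. deg(Sam)=1 but deg(Jae)=5); not regular.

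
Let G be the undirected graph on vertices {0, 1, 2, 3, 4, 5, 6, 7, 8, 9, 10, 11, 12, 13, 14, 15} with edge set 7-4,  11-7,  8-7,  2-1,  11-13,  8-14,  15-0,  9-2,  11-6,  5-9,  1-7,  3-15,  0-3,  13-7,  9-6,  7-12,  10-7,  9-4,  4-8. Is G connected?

No

Component: {0, 3, 15}
Component: {1, 2, 4, 5, 6, 7, 8, 9, 10, 11, 12, 13, 14}
There are 2 separate components, so the graph is not connected.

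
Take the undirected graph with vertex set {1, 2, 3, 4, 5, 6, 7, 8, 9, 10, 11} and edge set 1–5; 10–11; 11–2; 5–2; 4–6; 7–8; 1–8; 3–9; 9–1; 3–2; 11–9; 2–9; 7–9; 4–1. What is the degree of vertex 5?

2

Neighbors of 5: 1, 2.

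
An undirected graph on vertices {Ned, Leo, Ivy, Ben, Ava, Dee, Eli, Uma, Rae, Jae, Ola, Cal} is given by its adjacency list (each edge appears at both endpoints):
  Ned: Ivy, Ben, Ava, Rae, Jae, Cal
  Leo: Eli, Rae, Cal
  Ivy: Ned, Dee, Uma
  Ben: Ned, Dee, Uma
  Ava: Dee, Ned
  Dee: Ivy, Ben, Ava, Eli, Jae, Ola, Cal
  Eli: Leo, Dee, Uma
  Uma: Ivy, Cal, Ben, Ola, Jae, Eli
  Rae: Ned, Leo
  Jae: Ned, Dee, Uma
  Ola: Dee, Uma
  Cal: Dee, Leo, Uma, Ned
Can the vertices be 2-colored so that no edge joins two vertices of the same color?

A valid 2-coloring puts {Ivy, Ben, Ava, Eli, Rae, Jae, Ola, Cal} on one side and {Ned, Leo, Dee, Uma} on the other; every edge crosses between the two sides.

Yes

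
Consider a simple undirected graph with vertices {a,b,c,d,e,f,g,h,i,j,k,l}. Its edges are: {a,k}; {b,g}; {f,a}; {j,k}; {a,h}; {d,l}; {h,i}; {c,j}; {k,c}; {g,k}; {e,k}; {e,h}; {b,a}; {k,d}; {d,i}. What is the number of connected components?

1

Component: {a, b, c, d, e, f, g, h, i, j, k, l}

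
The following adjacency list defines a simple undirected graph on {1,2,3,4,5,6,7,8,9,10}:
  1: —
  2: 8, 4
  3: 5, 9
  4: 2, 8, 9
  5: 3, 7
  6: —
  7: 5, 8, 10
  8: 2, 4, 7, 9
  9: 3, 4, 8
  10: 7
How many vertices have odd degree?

Degrees: 1:0, 2:2, 3:2, 4:3, 5:2, 6:0, 7:3, 8:4, 9:3, 10:1
Odd-degree vertices: 4, 7, 9, 10.

4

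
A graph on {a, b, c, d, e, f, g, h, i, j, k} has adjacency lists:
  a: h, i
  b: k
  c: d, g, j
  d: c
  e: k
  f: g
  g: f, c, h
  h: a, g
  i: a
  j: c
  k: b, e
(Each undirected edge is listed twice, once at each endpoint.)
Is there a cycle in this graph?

No

The graph has 11 vertices, 9 edges, and 2 connected components.
A forest on 11 vertices with 2 components has exactly 9 edges, which matches — so no cycle.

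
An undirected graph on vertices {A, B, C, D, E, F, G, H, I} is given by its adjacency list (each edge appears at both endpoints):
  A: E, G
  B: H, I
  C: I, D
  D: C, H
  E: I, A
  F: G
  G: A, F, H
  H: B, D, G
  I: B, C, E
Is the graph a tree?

No

|V| = 9, |E| = 10.
A tree on 9 vertices has exactly 8 edges; this graph has 10, so it contains a cycle and is not a tree.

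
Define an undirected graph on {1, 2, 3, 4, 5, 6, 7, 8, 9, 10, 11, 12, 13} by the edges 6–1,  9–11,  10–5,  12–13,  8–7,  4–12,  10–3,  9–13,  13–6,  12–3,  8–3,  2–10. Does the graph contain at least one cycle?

No

|V| = 13, |E| = 12, number of components = 1.
Since 12 = 13 - 1, the graph is a forest and contains no cycle.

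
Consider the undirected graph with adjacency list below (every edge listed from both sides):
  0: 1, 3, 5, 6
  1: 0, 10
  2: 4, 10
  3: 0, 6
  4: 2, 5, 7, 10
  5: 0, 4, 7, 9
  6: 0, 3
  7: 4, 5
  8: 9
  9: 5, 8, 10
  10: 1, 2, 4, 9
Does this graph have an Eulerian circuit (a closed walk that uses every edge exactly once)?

No

Degrees: 0:4, 1:2, 2:2, 3:2, 4:4, 5:4, 6:2, 7:2, 8:1, 9:3, 10:4
8, 9 have odd degree; an Eulerian circuit needs every degree to be even, so none exists.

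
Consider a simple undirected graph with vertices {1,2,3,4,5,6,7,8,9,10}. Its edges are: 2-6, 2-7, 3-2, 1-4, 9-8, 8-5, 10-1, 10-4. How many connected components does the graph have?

Component: {1, 4, 10}
Component: {5, 8, 9}
Component: {2, 3, 6, 7}

3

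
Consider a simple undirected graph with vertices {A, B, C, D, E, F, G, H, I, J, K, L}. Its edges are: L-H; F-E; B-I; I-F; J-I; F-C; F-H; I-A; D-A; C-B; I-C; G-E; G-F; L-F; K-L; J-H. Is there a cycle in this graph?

Yes

The graph has 12 vertices, 16 edges, and 1 connected component.
One cycle is I-J-H-F-I.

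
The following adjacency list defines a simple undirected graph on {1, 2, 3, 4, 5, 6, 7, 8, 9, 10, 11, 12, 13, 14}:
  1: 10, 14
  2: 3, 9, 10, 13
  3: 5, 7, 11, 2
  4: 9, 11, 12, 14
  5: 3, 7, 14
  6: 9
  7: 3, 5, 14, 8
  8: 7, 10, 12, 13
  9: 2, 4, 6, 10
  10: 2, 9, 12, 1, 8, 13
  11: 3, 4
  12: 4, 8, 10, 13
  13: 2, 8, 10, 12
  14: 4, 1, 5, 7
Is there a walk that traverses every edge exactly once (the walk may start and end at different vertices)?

Degrees: 1:2, 2:4, 3:4, 4:4, 5:3, 6:1, 7:4, 8:4, 9:4, 10:6, 11:2, 12:4, 13:4, 14:4
Odd-degree vertices: 5, 6 (2 total).
The non-isolated vertices are connected and exactly 2 have odd degree, so an Eulerian trail exists (from 5 to 6).

Yes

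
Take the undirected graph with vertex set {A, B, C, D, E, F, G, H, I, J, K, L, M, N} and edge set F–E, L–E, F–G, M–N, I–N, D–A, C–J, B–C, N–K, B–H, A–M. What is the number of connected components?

Component: {B, C, H, J}
Component: {E, F, G, L}
Component: {A, D, I, K, M, N}

3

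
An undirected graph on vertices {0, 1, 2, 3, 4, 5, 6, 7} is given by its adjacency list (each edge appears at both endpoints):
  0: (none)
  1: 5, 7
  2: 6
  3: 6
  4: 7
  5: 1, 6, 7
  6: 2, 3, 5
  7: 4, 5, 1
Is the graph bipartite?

The cycle 1-5-7-1 has length 3, which is odd, so the graph is not bipartite.

No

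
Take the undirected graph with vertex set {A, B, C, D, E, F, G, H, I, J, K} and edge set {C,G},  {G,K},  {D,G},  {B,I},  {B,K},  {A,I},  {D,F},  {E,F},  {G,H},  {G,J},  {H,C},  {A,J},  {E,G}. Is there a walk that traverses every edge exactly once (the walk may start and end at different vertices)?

Yes

Degrees: A:2, B:2, C:2, D:2, E:2, F:2, G:6, H:2, I:2, J:2, K:2
Odd-degree vertices: none (0 total).
The non-isolated vertices are connected and exactly 0 have odd degree, so an Eulerian trail exists.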